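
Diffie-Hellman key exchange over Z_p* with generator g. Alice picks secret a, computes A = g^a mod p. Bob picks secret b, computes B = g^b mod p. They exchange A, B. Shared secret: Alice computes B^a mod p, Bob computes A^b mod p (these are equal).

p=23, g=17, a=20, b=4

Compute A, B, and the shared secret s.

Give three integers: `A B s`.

Answer: 16 8 9

Derivation:
A = 17^20 mod 23  (bits of 20 = 10100)
  bit 0 = 1: r = r^2 * 17 mod 23 = 1^2 * 17 = 1*17 = 17
  bit 1 = 0: r = r^2 mod 23 = 17^2 = 13
  bit 2 = 1: r = r^2 * 17 mod 23 = 13^2 * 17 = 8*17 = 21
  bit 3 = 0: r = r^2 mod 23 = 21^2 = 4
  bit 4 = 0: r = r^2 mod 23 = 4^2 = 16
  -> A = 16
B = 17^4 mod 23  (bits of 4 = 100)
  bit 0 = 1: r = r^2 * 17 mod 23 = 1^2 * 17 = 1*17 = 17
  bit 1 = 0: r = r^2 mod 23 = 17^2 = 13
  bit 2 = 0: r = r^2 mod 23 = 13^2 = 8
  -> B = 8
s = B^a = 8^20 mod 23  (bits of 20 = 10100)
  bit 0 = 1: r = r^2 * 8 mod 23 = 1^2 * 8 = 1*8 = 8
  bit 1 = 0: r = r^2 mod 23 = 8^2 = 18
  bit 2 = 1: r = r^2 * 8 mod 23 = 18^2 * 8 = 2*8 = 16
  bit 3 = 0: r = r^2 mod 23 = 16^2 = 3
  bit 4 = 0: r = r^2 mod 23 = 3^2 = 9
  -> s = B^a = 9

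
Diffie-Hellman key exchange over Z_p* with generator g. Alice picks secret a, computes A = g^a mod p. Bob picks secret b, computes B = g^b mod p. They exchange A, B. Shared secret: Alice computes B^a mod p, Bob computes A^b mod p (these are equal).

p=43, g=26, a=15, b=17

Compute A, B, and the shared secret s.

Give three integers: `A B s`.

Answer: 27 20 32

Derivation:
A = 26^15 mod 43  (bits of 15 = 1111)
  bit 0 = 1: r = r^2 * 26 mod 43 = 1^2 * 26 = 1*26 = 26
  bit 1 = 1: r = r^2 * 26 mod 43 = 26^2 * 26 = 31*26 = 32
  bit 2 = 1: r = r^2 * 26 mod 43 = 32^2 * 26 = 35*26 = 7
  bit 3 = 1: r = r^2 * 26 mod 43 = 7^2 * 26 = 6*26 = 27
  -> A = 27
B = 26^17 mod 43  (bits of 17 = 10001)
  bit 0 = 1: r = r^2 * 26 mod 43 = 1^2 * 26 = 1*26 = 26
  bit 1 = 0: r = r^2 mod 43 = 26^2 = 31
  bit 2 = 0: r = r^2 mod 43 = 31^2 = 15
  bit 3 = 0: r = r^2 mod 43 = 15^2 = 10
  bit 4 = 1: r = r^2 * 26 mod 43 = 10^2 * 26 = 14*26 = 20
  -> B = 20
s = B^a = 20^15 mod 43  (bits of 15 = 1111)
  bit 0 = 1: r = r^2 * 20 mod 43 = 1^2 * 20 = 1*20 = 20
  bit 1 = 1: r = r^2 * 20 mod 43 = 20^2 * 20 = 13*20 = 2
  bit 2 = 1: r = r^2 * 20 mod 43 = 2^2 * 20 = 4*20 = 37
  bit 3 = 1: r = r^2 * 20 mod 43 = 37^2 * 20 = 36*20 = 32
  -> s = B^a = 32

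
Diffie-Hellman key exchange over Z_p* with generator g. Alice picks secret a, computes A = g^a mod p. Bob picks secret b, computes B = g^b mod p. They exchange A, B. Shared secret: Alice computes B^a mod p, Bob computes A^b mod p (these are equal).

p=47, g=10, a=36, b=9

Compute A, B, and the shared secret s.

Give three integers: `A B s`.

A = 10^36 mod 47  (bits of 36 = 100100)
  bit 0 = 1: r = r^2 * 10 mod 47 = 1^2 * 10 = 1*10 = 10
  bit 1 = 0: r = r^2 mod 47 = 10^2 = 6
  bit 2 = 0: r = r^2 mod 47 = 6^2 = 36
  bit 3 = 1: r = r^2 * 10 mod 47 = 36^2 * 10 = 27*10 = 35
  bit 4 = 0: r = r^2 mod 47 = 35^2 = 3
  bit 5 = 0: r = r^2 mod 47 = 3^2 = 9
  -> A = 9
B = 10^9 mod 47  (bits of 9 = 1001)
  bit 0 = 1: r = r^2 * 10 mod 47 = 1^2 * 10 = 1*10 = 10
  bit 1 = 0: r = r^2 mod 47 = 10^2 = 6
  bit 2 = 0: r = r^2 mod 47 = 6^2 = 36
  bit 3 = 1: r = r^2 * 10 mod 47 = 36^2 * 10 = 27*10 = 35
  -> B = 35
s = B^a = 35^36 mod 47  (bits of 36 = 100100)
  bit 0 = 1: r = r^2 * 35 mod 47 = 1^2 * 35 = 1*35 = 35
  bit 1 = 0: r = r^2 mod 47 = 35^2 = 3
  bit 2 = 0: r = r^2 mod 47 = 3^2 = 9
  bit 3 = 1: r = r^2 * 35 mod 47 = 9^2 * 35 = 34*35 = 15
  bit 4 = 0: r = r^2 mod 47 = 15^2 = 37
  bit 5 = 0: r = r^2 mod 47 = 37^2 = 6
  -> s = B^a = 6

Answer: 9 35 6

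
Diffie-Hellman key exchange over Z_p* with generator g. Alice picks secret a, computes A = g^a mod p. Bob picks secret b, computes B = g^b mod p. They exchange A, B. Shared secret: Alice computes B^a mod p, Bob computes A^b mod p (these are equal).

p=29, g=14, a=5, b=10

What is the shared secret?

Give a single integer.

A = 14^5 mod 29  (bits of 5 = 101)
  bit 0 = 1: r = r^2 * 14 mod 29 = 1^2 * 14 = 1*14 = 14
  bit 1 = 0: r = r^2 mod 29 = 14^2 = 22
  bit 2 = 1: r = r^2 * 14 mod 29 = 22^2 * 14 = 20*14 = 19
  -> A = 19
B = 14^10 mod 29  (bits of 10 = 1010)
  bit 0 = 1: r = r^2 * 14 mod 29 = 1^2 * 14 = 1*14 = 14
  bit 1 = 0: r = r^2 mod 29 = 14^2 = 22
  bit 2 = 1: r = r^2 * 14 mod 29 = 22^2 * 14 = 20*14 = 19
  bit 3 = 0: r = r^2 mod 29 = 19^2 = 13
  -> B = 13
s = B^a = 13^5 mod 29  (bits of 5 = 101)
  bit 0 = 1: r = r^2 * 13 mod 29 = 1^2 * 13 = 1*13 = 13
  bit 1 = 0: r = r^2 mod 29 = 13^2 = 24
  bit 2 = 1: r = r^2 * 13 mod 29 = 24^2 * 13 = 25*13 = 6
  -> s = B^a = 6

Answer: 6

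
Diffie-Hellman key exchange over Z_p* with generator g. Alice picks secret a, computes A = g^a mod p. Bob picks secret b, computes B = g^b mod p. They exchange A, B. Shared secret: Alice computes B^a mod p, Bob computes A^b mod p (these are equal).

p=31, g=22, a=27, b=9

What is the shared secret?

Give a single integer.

A = 22^27 mod 31  (bits of 27 = 11011)
  bit 0 = 1: r = r^2 * 22 mod 31 = 1^2 * 22 = 1*22 = 22
  bit 1 = 1: r = r^2 * 22 mod 31 = 22^2 * 22 = 19*22 = 15
  bit 2 = 0: r = r^2 mod 31 = 15^2 = 8
  bit 3 = 1: r = r^2 * 22 mod 31 = 8^2 * 22 = 2*22 = 13
  bit 4 = 1: r = r^2 * 22 mod 31 = 13^2 * 22 = 14*22 = 29
  -> A = 29
B = 22^9 mod 31  (bits of 9 = 1001)
  bit 0 = 1: r = r^2 * 22 mod 31 = 1^2 * 22 = 1*22 = 22
  bit 1 = 0: r = r^2 mod 31 = 22^2 = 19
  bit 2 = 0: r = r^2 mod 31 = 19^2 = 20
  bit 3 = 1: r = r^2 * 22 mod 31 = 20^2 * 22 = 28*22 = 27
  -> B = 27
s = B^a = 27^27 mod 31  (bits of 27 = 11011)
  bit 0 = 1: r = r^2 * 27 mod 31 = 1^2 * 27 = 1*27 = 27
  bit 1 = 1: r = r^2 * 27 mod 31 = 27^2 * 27 = 16*27 = 29
  bit 2 = 0: r = r^2 mod 31 = 29^2 = 4
  bit 3 = 1: r = r^2 * 27 mod 31 = 4^2 * 27 = 16*27 = 29
  bit 4 = 1: r = r^2 * 27 mod 31 = 29^2 * 27 = 4*27 = 15
  -> s = B^a = 15

Answer: 15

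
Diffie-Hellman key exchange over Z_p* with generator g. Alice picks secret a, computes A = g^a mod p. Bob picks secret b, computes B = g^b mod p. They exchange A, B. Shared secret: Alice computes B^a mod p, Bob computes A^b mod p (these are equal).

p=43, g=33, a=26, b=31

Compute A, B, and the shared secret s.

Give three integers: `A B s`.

A = 33^26 mod 43  (bits of 26 = 11010)
  bit 0 = 1: r = r^2 * 33 mod 43 = 1^2 * 33 = 1*33 = 33
  bit 1 = 1: r = r^2 * 33 mod 43 = 33^2 * 33 = 14*33 = 32
  bit 2 = 0: r = r^2 mod 43 = 32^2 = 35
  bit 3 = 1: r = r^2 * 33 mod 43 = 35^2 * 33 = 21*33 = 5
  bit 4 = 0: r = r^2 mod 43 = 5^2 = 25
  -> A = 25
B = 33^31 mod 43  (bits of 31 = 11111)
  bit 0 = 1: r = r^2 * 33 mod 43 = 1^2 * 33 = 1*33 = 33
  bit 1 = 1: r = r^2 * 33 mod 43 = 33^2 * 33 = 14*33 = 32
  bit 2 = 1: r = r^2 * 33 mod 43 = 32^2 * 33 = 35*33 = 37
  bit 3 = 1: r = r^2 * 33 mod 43 = 37^2 * 33 = 36*33 = 27
  bit 4 = 1: r = r^2 * 33 mod 43 = 27^2 * 33 = 41*33 = 20
  -> B = 20
s = B^a = 20^26 mod 43  (bits of 26 = 11010)
  bit 0 = 1: r = r^2 * 20 mod 43 = 1^2 * 20 = 1*20 = 20
  bit 1 = 1: r = r^2 * 20 mod 43 = 20^2 * 20 = 13*20 = 2
  bit 2 = 0: r = r^2 mod 43 = 2^2 = 4
  bit 3 = 1: r = r^2 * 20 mod 43 = 4^2 * 20 = 16*20 = 19
  bit 4 = 0: r = r^2 mod 43 = 19^2 = 17
  -> s = B^a = 17

Answer: 25 20 17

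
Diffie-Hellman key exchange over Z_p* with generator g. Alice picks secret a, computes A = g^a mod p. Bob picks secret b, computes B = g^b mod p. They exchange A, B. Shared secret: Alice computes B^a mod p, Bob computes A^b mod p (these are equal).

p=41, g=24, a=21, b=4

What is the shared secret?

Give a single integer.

A = 24^21 mod 41  (bits of 21 = 10101)
  bit 0 = 1: r = r^2 * 24 mod 41 = 1^2 * 24 = 1*24 = 24
  bit 1 = 0: r = r^2 mod 41 = 24^2 = 2
  bit 2 = 1: r = r^2 * 24 mod 41 = 2^2 * 24 = 4*24 = 14
  bit 3 = 0: r = r^2 mod 41 = 14^2 = 32
  bit 4 = 1: r = r^2 * 24 mod 41 = 32^2 * 24 = 40*24 = 17
  -> A = 17
B = 24^4 mod 41  (bits of 4 = 100)
  bit 0 = 1: r = r^2 * 24 mod 41 = 1^2 * 24 = 1*24 = 24
  bit 1 = 0: r = r^2 mod 41 = 24^2 = 2
  bit 2 = 0: r = r^2 mod 41 = 2^2 = 4
  -> B = 4
s = B^a = 4^21 mod 41  (bits of 21 = 10101)
  bit 0 = 1: r = r^2 * 4 mod 41 = 1^2 * 4 = 1*4 = 4
  bit 1 = 0: r = r^2 mod 41 = 4^2 = 16
  bit 2 = 1: r = r^2 * 4 mod 41 = 16^2 * 4 = 10*4 = 40
  bit 3 = 0: r = r^2 mod 41 = 40^2 = 1
  bit 4 = 1: r = r^2 * 4 mod 41 = 1^2 * 4 = 1*4 = 4
  -> s = B^a = 4

Answer: 4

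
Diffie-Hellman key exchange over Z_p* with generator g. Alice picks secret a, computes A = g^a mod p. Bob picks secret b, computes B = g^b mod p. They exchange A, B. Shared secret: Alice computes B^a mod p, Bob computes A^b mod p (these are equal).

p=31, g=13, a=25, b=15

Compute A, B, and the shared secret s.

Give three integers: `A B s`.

A = 13^25 mod 31  (bits of 25 = 11001)
  bit 0 = 1: r = r^2 * 13 mod 31 = 1^2 * 13 = 1*13 = 13
  bit 1 = 1: r = r^2 * 13 mod 31 = 13^2 * 13 = 14*13 = 27
  bit 2 = 0: r = r^2 mod 31 = 27^2 = 16
  bit 3 = 0: r = r^2 mod 31 = 16^2 = 8
  bit 4 = 1: r = r^2 * 13 mod 31 = 8^2 * 13 = 2*13 = 26
  -> A = 26
B = 13^15 mod 31  (bits of 15 = 1111)
  bit 0 = 1: r = r^2 * 13 mod 31 = 1^2 * 13 = 1*13 = 13
  bit 1 = 1: r = r^2 * 13 mod 31 = 13^2 * 13 = 14*13 = 27
  bit 2 = 1: r = r^2 * 13 mod 31 = 27^2 * 13 = 16*13 = 22
  bit 3 = 1: r = r^2 * 13 mod 31 = 22^2 * 13 = 19*13 = 30
  -> B = 30
s = B^a = 30^25 mod 31  (bits of 25 = 11001)
  bit 0 = 1: r = r^2 * 30 mod 31 = 1^2 * 30 = 1*30 = 30
  bit 1 = 1: r = r^2 * 30 mod 31 = 30^2 * 30 = 1*30 = 30
  bit 2 = 0: r = r^2 mod 31 = 30^2 = 1
  bit 3 = 0: r = r^2 mod 31 = 1^2 = 1
  bit 4 = 1: r = r^2 * 30 mod 31 = 1^2 * 30 = 1*30 = 30
  -> s = B^a = 30

Answer: 26 30 30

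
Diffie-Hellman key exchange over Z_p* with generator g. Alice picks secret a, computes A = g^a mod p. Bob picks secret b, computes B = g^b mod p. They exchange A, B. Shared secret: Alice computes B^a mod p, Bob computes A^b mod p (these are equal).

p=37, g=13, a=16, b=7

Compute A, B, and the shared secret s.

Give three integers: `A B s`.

Answer: 7 32 34

Derivation:
A = 13^16 mod 37  (bits of 16 = 10000)
  bit 0 = 1: r = r^2 * 13 mod 37 = 1^2 * 13 = 1*13 = 13
  bit 1 = 0: r = r^2 mod 37 = 13^2 = 21
  bit 2 = 0: r = r^2 mod 37 = 21^2 = 34
  bit 3 = 0: r = r^2 mod 37 = 34^2 = 9
  bit 4 = 0: r = r^2 mod 37 = 9^2 = 7
  -> A = 7
B = 13^7 mod 37  (bits of 7 = 111)
  bit 0 = 1: r = r^2 * 13 mod 37 = 1^2 * 13 = 1*13 = 13
  bit 1 = 1: r = r^2 * 13 mod 37 = 13^2 * 13 = 21*13 = 14
  bit 2 = 1: r = r^2 * 13 mod 37 = 14^2 * 13 = 11*13 = 32
  -> B = 32
s = B^a = 32^16 mod 37  (bits of 16 = 10000)
  bit 0 = 1: r = r^2 * 32 mod 37 = 1^2 * 32 = 1*32 = 32
  bit 1 = 0: r = r^2 mod 37 = 32^2 = 25
  bit 2 = 0: r = r^2 mod 37 = 25^2 = 33
  bit 3 = 0: r = r^2 mod 37 = 33^2 = 16
  bit 4 = 0: r = r^2 mod 37 = 16^2 = 34
  -> s = B^a = 34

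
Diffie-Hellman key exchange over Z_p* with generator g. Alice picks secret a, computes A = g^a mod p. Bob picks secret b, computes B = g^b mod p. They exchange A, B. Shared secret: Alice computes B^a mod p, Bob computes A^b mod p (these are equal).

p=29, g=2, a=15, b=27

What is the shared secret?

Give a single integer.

Answer: 14

Derivation:
A = 2^15 mod 29  (bits of 15 = 1111)
  bit 0 = 1: r = r^2 * 2 mod 29 = 1^2 * 2 = 1*2 = 2
  bit 1 = 1: r = r^2 * 2 mod 29 = 2^2 * 2 = 4*2 = 8
  bit 2 = 1: r = r^2 * 2 mod 29 = 8^2 * 2 = 6*2 = 12
  bit 3 = 1: r = r^2 * 2 mod 29 = 12^2 * 2 = 28*2 = 27
  -> A = 27
B = 2^27 mod 29  (bits of 27 = 11011)
  bit 0 = 1: r = r^2 * 2 mod 29 = 1^2 * 2 = 1*2 = 2
  bit 1 = 1: r = r^2 * 2 mod 29 = 2^2 * 2 = 4*2 = 8
  bit 2 = 0: r = r^2 mod 29 = 8^2 = 6
  bit 3 = 1: r = r^2 * 2 mod 29 = 6^2 * 2 = 7*2 = 14
  bit 4 = 1: r = r^2 * 2 mod 29 = 14^2 * 2 = 22*2 = 15
  -> B = 15
s = B^a = 15^15 mod 29  (bits of 15 = 1111)
  bit 0 = 1: r = r^2 * 15 mod 29 = 1^2 * 15 = 1*15 = 15
  bit 1 = 1: r = r^2 * 15 mod 29 = 15^2 * 15 = 22*15 = 11
  bit 2 = 1: r = r^2 * 15 mod 29 = 11^2 * 15 = 5*15 = 17
  bit 3 = 1: r = r^2 * 15 mod 29 = 17^2 * 15 = 28*15 = 14
  -> s = B^a = 14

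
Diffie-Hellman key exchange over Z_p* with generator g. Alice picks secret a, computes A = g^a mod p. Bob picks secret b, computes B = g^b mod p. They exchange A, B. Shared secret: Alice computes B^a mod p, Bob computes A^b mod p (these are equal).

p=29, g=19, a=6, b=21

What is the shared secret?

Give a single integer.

A = 19^6 mod 29  (bits of 6 = 110)
  bit 0 = 1: r = r^2 * 19 mod 29 = 1^2 * 19 = 1*19 = 19
  bit 1 = 1: r = r^2 * 19 mod 29 = 19^2 * 19 = 13*19 = 15
  bit 2 = 0: r = r^2 mod 29 = 15^2 = 22
  -> A = 22
B = 19^21 mod 29  (bits of 21 = 10101)
  bit 0 = 1: r = r^2 * 19 mod 29 = 1^2 * 19 = 1*19 = 19
  bit 1 = 0: r = r^2 mod 29 = 19^2 = 13
  bit 2 = 1: r = r^2 * 19 mod 29 = 13^2 * 19 = 24*19 = 21
  bit 3 = 0: r = r^2 mod 29 = 21^2 = 6
  bit 4 = 1: r = r^2 * 19 mod 29 = 6^2 * 19 = 7*19 = 17
  -> B = 17
s = B^a = 17^6 mod 29  (bits of 6 = 110)
  bit 0 = 1: r = r^2 * 17 mod 29 = 1^2 * 17 = 1*17 = 17
  bit 1 = 1: r = r^2 * 17 mod 29 = 17^2 * 17 = 28*17 = 12
  bit 2 = 0: r = r^2 mod 29 = 12^2 = 28
  -> s = B^a = 28

Answer: 28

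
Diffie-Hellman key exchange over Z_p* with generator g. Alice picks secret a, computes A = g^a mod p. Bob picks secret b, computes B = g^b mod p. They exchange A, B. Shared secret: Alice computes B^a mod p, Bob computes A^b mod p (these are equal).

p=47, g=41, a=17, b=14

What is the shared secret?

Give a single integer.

Answer: 24

Derivation:
A = 41^17 mod 47  (bits of 17 = 10001)
  bit 0 = 1: r = r^2 * 41 mod 47 = 1^2 * 41 = 1*41 = 41
  bit 1 = 0: r = r^2 mod 47 = 41^2 = 36
  bit 2 = 0: r = r^2 mod 47 = 36^2 = 27
  bit 3 = 0: r = r^2 mod 47 = 27^2 = 24
  bit 4 = 1: r = r^2 * 41 mod 47 = 24^2 * 41 = 12*41 = 22
  -> A = 22
B = 41^14 mod 47  (bits of 14 = 1110)
  bit 0 = 1: r = r^2 * 41 mod 47 = 1^2 * 41 = 1*41 = 41
  bit 1 = 1: r = r^2 * 41 mod 47 = 41^2 * 41 = 36*41 = 19
  bit 2 = 1: r = r^2 * 41 mod 47 = 19^2 * 41 = 32*41 = 43
  bit 3 = 0: r = r^2 mod 47 = 43^2 = 16
  -> B = 16
s = B^a = 16^17 mod 47  (bits of 17 = 10001)
  bit 0 = 1: r = r^2 * 16 mod 47 = 1^2 * 16 = 1*16 = 16
  bit 1 = 0: r = r^2 mod 47 = 16^2 = 21
  bit 2 = 0: r = r^2 mod 47 = 21^2 = 18
  bit 3 = 0: r = r^2 mod 47 = 18^2 = 42
  bit 4 = 1: r = r^2 * 16 mod 47 = 42^2 * 16 = 25*16 = 24
  -> s = B^a = 24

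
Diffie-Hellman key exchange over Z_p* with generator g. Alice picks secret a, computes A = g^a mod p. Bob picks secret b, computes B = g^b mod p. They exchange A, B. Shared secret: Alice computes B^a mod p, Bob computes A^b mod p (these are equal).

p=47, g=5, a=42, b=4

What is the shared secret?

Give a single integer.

Answer: 36

Derivation:
A = 5^42 mod 47  (bits of 42 = 101010)
  bit 0 = 1: r = r^2 * 5 mod 47 = 1^2 * 5 = 1*5 = 5
  bit 1 = 0: r = r^2 mod 47 = 5^2 = 25
  bit 2 = 1: r = r^2 * 5 mod 47 = 25^2 * 5 = 14*5 = 23
  bit 3 = 0: r = r^2 mod 47 = 23^2 = 12
  bit 4 = 1: r = r^2 * 5 mod 47 = 12^2 * 5 = 3*5 = 15
  bit 5 = 0: r = r^2 mod 47 = 15^2 = 37
  -> A = 37
B = 5^4 mod 47  (bits of 4 = 100)
  bit 0 = 1: r = r^2 * 5 mod 47 = 1^2 * 5 = 1*5 = 5
  bit 1 = 0: r = r^2 mod 47 = 5^2 = 25
  bit 2 = 0: r = r^2 mod 47 = 25^2 = 14
  -> B = 14
s = B^a = 14^42 mod 47  (bits of 42 = 101010)
  bit 0 = 1: r = r^2 * 14 mod 47 = 1^2 * 14 = 1*14 = 14
  bit 1 = 0: r = r^2 mod 47 = 14^2 = 8
  bit 2 = 1: r = r^2 * 14 mod 47 = 8^2 * 14 = 17*14 = 3
  bit 3 = 0: r = r^2 mod 47 = 3^2 = 9
  bit 4 = 1: r = r^2 * 14 mod 47 = 9^2 * 14 = 34*14 = 6
  bit 5 = 0: r = r^2 mod 47 = 6^2 = 36
  -> s = B^a = 36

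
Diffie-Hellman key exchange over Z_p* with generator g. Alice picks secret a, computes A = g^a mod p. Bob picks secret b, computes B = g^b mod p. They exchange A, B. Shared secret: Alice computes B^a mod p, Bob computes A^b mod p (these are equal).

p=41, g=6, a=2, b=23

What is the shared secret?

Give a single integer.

Answer: 39

Derivation:
A = 6^2 mod 41  (bits of 2 = 10)
  bit 0 = 1: r = r^2 * 6 mod 41 = 1^2 * 6 = 1*6 = 6
  bit 1 = 0: r = r^2 mod 41 = 6^2 = 36
  -> A = 36
B = 6^23 mod 41  (bits of 23 = 10111)
  bit 0 = 1: r = r^2 * 6 mod 41 = 1^2 * 6 = 1*6 = 6
  bit 1 = 0: r = r^2 mod 41 = 6^2 = 36
  bit 2 = 1: r = r^2 * 6 mod 41 = 36^2 * 6 = 25*6 = 27
  bit 3 = 1: r = r^2 * 6 mod 41 = 27^2 * 6 = 32*6 = 28
  bit 4 = 1: r = r^2 * 6 mod 41 = 28^2 * 6 = 5*6 = 30
  -> B = 30
s = B^a = 30^2 mod 41  (bits of 2 = 10)
  bit 0 = 1: r = r^2 * 30 mod 41 = 1^2 * 30 = 1*30 = 30
  bit 1 = 0: r = r^2 mod 41 = 30^2 = 39
  -> s = B^a = 39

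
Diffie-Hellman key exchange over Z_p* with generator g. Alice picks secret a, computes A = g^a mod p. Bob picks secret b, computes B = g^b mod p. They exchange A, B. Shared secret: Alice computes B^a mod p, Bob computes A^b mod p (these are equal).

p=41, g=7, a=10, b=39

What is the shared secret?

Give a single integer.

Answer: 32

Derivation:
A = 7^10 mod 41  (bits of 10 = 1010)
  bit 0 = 1: r = r^2 * 7 mod 41 = 1^2 * 7 = 1*7 = 7
  bit 1 = 0: r = r^2 mod 41 = 7^2 = 8
  bit 2 = 1: r = r^2 * 7 mod 41 = 8^2 * 7 = 23*7 = 38
  bit 3 = 0: r = r^2 mod 41 = 38^2 = 9
  -> A = 9
B = 7^39 mod 41  (bits of 39 = 100111)
  bit 0 = 1: r = r^2 * 7 mod 41 = 1^2 * 7 = 1*7 = 7
  bit 1 = 0: r = r^2 mod 41 = 7^2 = 8
  bit 2 = 0: r = r^2 mod 41 = 8^2 = 23
  bit 3 = 1: r = r^2 * 7 mod 41 = 23^2 * 7 = 37*7 = 13
  bit 4 = 1: r = r^2 * 7 mod 41 = 13^2 * 7 = 5*7 = 35
  bit 5 = 1: r = r^2 * 7 mod 41 = 35^2 * 7 = 36*7 = 6
  -> B = 6
s = B^a = 6^10 mod 41  (bits of 10 = 1010)
  bit 0 = 1: r = r^2 * 6 mod 41 = 1^2 * 6 = 1*6 = 6
  bit 1 = 0: r = r^2 mod 41 = 6^2 = 36
  bit 2 = 1: r = r^2 * 6 mod 41 = 36^2 * 6 = 25*6 = 27
  bit 3 = 0: r = r^2 mod 41 = 27^2 = 32
  -> s = B^a = 32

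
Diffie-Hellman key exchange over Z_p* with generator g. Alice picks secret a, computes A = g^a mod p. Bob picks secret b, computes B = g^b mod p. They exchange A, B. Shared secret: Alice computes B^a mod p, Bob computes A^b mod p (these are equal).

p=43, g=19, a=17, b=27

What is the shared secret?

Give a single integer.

A = 19^17 mod 43  (bits of 17 = 10001)
  bit 0 = 1: r = r^2 * 19 mod 43 = 1^2 * 19 = 1*19 = 19
  bit 1 = 0: r = r^2 mod 43 = 19^2 = 17
  bit 2 = 0: r = r^2 mod 43 = 17^2 = 31
  bit 3 = 0: r = r^2 mod 43 = 31^2 = 15
  bit 4 = 1: r = r^2 * 19 mod 43 = 15^2 * 19 = 10*19 = 18
  -> A = 18
B = 19^27 mod 43  (bits of 27 = 11011)
  bit 0 = 1: r = r^2 * 19 mod 43 = 1^2 * 19 = 1*19 = 19
  bit 1 = 1: r = r^2 * 19 mod 43 = 19^2 * 19 = 17*19 = 22
  bit 2 = 0: r = r^2 mod 43 = 22^2 = 11
  bit 3 = 1: r = r^2 * 19 mod 43 = 11^2 * 19 = 35*19 = 20
  bit 4 = 1: r = r^2 * 19 mod 43 = 20^2 * 19 = 13*19 = 32
  -> B = 32
s = B^a = 32^17 mod 43  (bits of 17 = 10001)
  bit 0 = 1: r = r^2 * 32 mod 43 = 1^2 * 32 = 1*32 = 32
  bit 1 = 0: r = r^2 mod 43 = 32^2 = 35
  bit 2 = 0: r = r^2 mod 43 = 35^2 = 21
  bit 3 = 0: r = r^2 mod 43 = 21^2 = 11
  bit 4 = 1: r = r^2 * 32 mod 43 = 11^2 * 32 = 35*32 = 2
  -> s = B^a = 2

Answer: 2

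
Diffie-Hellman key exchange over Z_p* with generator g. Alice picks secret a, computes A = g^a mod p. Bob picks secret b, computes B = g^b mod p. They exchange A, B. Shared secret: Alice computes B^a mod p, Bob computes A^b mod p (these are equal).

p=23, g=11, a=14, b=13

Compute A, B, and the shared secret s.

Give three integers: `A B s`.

A = 11^14 mod 23  (bits of 14 = 1110)
  bit 0 = 1: r = r^2 * 11 mod 23 = 1^2 * 11 = 1*11 = 11
  bit 1 = 1: r = r^2 * 11 mod 23 = 11^2 * 11 = 6*11 = 20
  bit 2 = 1: r = r^2 * 11 mod 23 = 20^2 * 11 = 9*11 = 7
  bit 3 = 0: r = r^2 mod 23 = 7^2 = 3
  -> A = 3
B = 11^13 mod 23  (bits of 13 = 1101)
  bit 0 = 1: r = r^2 * 11 mod 23 = 1^2 * 11 = 1*11 = 11
  bit 1 = 1: r = r^2 * 11 mod 23 = 11^2 * 11 = 6*11 = 20
  bit 2 = 0: r = r^2 mod 23 = 20^2 = 9
  bit 3 = 1: r = r^2 * 11 mod 23 = 9^2 * 11 = 12*11 = 17
  -> B = 17
s = B^a = 17^14 mod 23  (bits of 14 = 1110)
  bit 0 = 1: r = r^2 * 17 mod 23 = 1^2 * 17 = 1*17 = 17
  bit 1 = 1: r = r^2 * 17 mod 23 = 17^2 * 17 = 13*17 = 14
  bit 2 = 1: r = r^2 * 17 mod 23 = 14^2 * 17 = 12*17 = 20
  bit 3 = 0: r = r^2 mod 23 = 20^2 = 9
  -> s = B^a = 9

Answer: 3 17 9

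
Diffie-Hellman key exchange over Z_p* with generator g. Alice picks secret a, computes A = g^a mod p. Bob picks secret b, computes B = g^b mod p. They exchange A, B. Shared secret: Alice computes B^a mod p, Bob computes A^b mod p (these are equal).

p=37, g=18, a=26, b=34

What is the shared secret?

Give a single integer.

Answer: 9

Derivation:
A = 18^26 mod 37  (bits of 26 = 11010)
  bit 0 = 1: r = r^2 * 18 mod 37 = 1^2 * 18 = 1*18 = 18
  bit 1 = 1: r = r^2 * 18 mod 37 = 18^2 * 18 = 28*18 = 23
  bit 2 = 0: r = r^2 mod 37 = 23^2 = 11
  bit 3 = 1: r = r^2 * 18 mod 37 = 11^2 * 18 = 10*18 = 32
  bit 4 = 0: r = r^2 mod 37 = 32^2 = 25
  -> A = 25
B = 18^34 mod 37  (bits of 34 = 100010)
  bit 0 = 1: r = r^2 * 18 mod 37 = 1^2 * 18 = 1*18 = 18
  bit 1 = 0: r = r^2 mod 37 = 18^2 = 28
  bit 2 = 0: r = r^2 mod 37 = 28^2 = 7
  bit 3 = 0: r = r^2 mod 37 = 7^2 = 12
  bit 4 = 1: r = r^2 * 18 mod 37 = 12^2 * 18 = 33*18 = 2
  bit 5 = 0: r = r^2 mod 37 = 2^2 = 4
  -> B = 4
s = B^a = 4^26 mod 37  (bits of 26 = 11010)
  bit 0 = 1: r = r^2 * 4 mod 37 = 1^2 * 4 = 1*4 = 4
  bit 1 = 1: r = r^2 * 4 mod 37 = 4^2 * 4 = 16*4 = 27
  bit 2 = 0: r = r^2 mod 37 = 27^2 = 26
  bit 3 = 1: r = r^2 * 4 mod 37 = 26^2 * 4 = 10*4 = 3
  bit 4 = 0: r = r^2 mod 37 = 3^2 = 9
  -> s = B^a = 9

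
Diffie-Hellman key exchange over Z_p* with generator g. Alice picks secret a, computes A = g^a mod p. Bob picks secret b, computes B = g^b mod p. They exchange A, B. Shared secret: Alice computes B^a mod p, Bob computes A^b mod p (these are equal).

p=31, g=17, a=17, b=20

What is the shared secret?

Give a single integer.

A = 17^17 mod 31  (bits of 17 = 10001)
  bit 0 = 1: r = r^2 * 17 mod 31 = 1^2 * 17 = 1*17 = 17
  bit 1 = 0: r = r^2 mod 31 = 17^2 = 10
  bit 2 = 0: r = r^2 mod 31 = 10^2 = 7
  bit 3 = 0: r = r^2 mod 31 = 7^2 = 18
  bit 4 = 1: r = r^2 * 17 mod 31 = 18^2 * 17 = 14*17 = 21
  -> A = 21
B = 17^20 mod 31  (bits of 20 = 10100)
  bit 0 = 1: r = r^2 * 17 mod 31 = 1^2 * 17 = 1*17 = 17
  bit 1 = 0: r = r^2 mod 31 = 17^2 = 10
  bit 2 = 1: r = r^2 * 17 mod 31 = 10^2 * 17 = 7*17 = 26
  bit 3 = 0: r = r^2 mod 31 = 26^2 = 25
  bit 4 = 0: r = r^2 mod 31 = 25^2 = 5
  -> B = 5
s = B^a = 5^17 mod 31  (bits of 17 = 10001)
  bit 0 = 1: r = r^2 * 5 mod 31 = 1^2 * 5 = 1*5 = 5
  bit 1 = 0: r = r^2 mod 31 = 5^2 = 25
  bit 2 = 0: r = r^2 mod 31 = 25^2 = 5
  bit 3 = 0: r = r^2 mod 31 = 5^2 = 25
  bit 4 = 1: r = r^2 * 5 mod 31 = 25^2 * 5 = 5*5 = 25
  -> s = B^a = 25

Answer: 25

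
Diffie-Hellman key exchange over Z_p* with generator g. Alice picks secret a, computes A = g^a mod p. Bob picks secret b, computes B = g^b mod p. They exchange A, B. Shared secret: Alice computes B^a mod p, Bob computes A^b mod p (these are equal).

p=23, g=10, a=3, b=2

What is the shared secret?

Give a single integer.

Answer: 6

Derivation:
A = 10^3 mod 23  (bits of 3 = 11)
  bit 0 = 1: r = r^2 * 10 mod 23 = 1^2 * 10 = 1*10 = 10
  bit 1 = 1: r = r^2 * 10 mod 23 = 10^2 * 10 = 8*10 = 11
  -> A = 11
B = 10^2 mod 23  (bits of 2 = 10)
  bit 0 = 1: r = r^2 * 10 mod 23 = 1^2 * 10 = 1*10 = 10
  bit 1 = 0: r = r^2 mod 23 = 10^2 = 8
  -> B = 8
s = B^a = 8^3 mod 23  (bits of 3 = 11)
  bit 0 = 1: r = r^2 * 8 mod 23 = 1^2 * 8 = 1*8 = 8
  bit 1 = 1: r = r^2 * 8 mod 23 = 8^2 * 8 = 18*8 = 6
  -> s = B^a = 6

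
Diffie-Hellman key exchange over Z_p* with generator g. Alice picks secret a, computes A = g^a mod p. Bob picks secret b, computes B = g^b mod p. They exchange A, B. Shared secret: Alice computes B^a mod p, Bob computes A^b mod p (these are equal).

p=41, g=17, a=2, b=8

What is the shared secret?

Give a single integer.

A = 17^2 mod 41  (bits of 2 = 10)
  bit 0 = 1: r = r^2 * 17 mod 41 = 1^2 * 17 = 1*17 = 17
  bit 1 = 0: r = r^2 mod 41 = 17^2 = 2
  -> A = 2
B = 17^8 mod 41  (bits of 8 = 1000)
  bit 0 = 1: r = r^2 * 17 mod 41 = 1^2 * 17 = 1*17 = 17
  bit 1 = 0: r = r^2 mod 41 = 17^2 = 2
  bit 2 = 0: r = r^2 mod 41 = 2^2 = 4
  bit 3 = 0: r = r^2 mod 41 = 4^2 = 16
  -> B = 16
s = B^a = 16^2 mod 41  (bits of 2 = 10)
  bit 0 = 1: r = r^2 * 16 mod 41 = 1^2 * 16 = 1*16 = 16
  bit 1 = 0: r = r^2 mod 41 = 16^2 = 10
  -> s = B^a = 10

Answer: 10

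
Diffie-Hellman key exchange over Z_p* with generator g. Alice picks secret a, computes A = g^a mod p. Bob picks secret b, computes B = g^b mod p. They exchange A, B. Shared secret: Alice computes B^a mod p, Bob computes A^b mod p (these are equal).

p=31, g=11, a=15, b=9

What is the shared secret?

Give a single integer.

Answer: 30

Derivation:
A = 11^15 mod 31  (bits of 15 = 1111)
  bit 0 = 1: r = r^2 * 11 mod 31 = 1^2 * 11 = 1*11 = 11
  bit 1 = 1: r = r^2 * 11 mod 31 = 11^2 * 11 = 28*11 = 29
  bit 2 = 1: r = r^2 * 11 mod 31 = 29^2 * 11 = 4*11 = 13
  bit 3 = 1: r = r^2 * 11 mod 31 = 13^2 * 11 = 14*11 = 30
  -> A = 30
B = 11^9 mod 31  (bits of 9 = 1001)
  bit 0 = 1: r = r^2 * 11 mod 31 = 1^2 * 11 = 1*11 = 11
  bit 1 = 0: r = r^2 mod 31 = 11^2 = 28
  bit 2 = 0: r = r^2 mod 31 = 28^2 = 9
  bit 3 = 1: r = r^2 * 11 mod 31 = 9^2 * 11 = 19*11 = 23
  -> B = 23
s = B^a = 23^15 mod 31  (bits of 15 = 1111)
  bit 0 = 1: r = r^2 * 23 mod 31 = 1^2 * 23 = 1*23 = 23
  bit 1 = 1: r = r^2 * 23 mod 31 = 23^2 * 23 = 2*23 = 15
  bit 2 = 1: r = r^2 * 23 mod 31 = 15^2 * 23 = 8*23 = 29
  bit 3 = 1: r = r^2 * 23 mod 31 = 29^2 * 23 = 4*23 = 30
  -> s = B^a = 30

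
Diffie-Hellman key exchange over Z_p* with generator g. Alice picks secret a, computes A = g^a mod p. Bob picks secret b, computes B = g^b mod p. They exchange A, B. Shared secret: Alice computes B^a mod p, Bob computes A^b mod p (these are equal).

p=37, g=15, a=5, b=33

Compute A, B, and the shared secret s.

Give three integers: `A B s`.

A = 15^5 mod 37  (bits of 5 = 101)
  bit 0 = 1: r = r^2 * 15 mod 37 = 1^2 * 15 = 1*15 = 15
  bit 1 = 0: r = r^2 mod 37 = 15^2 = 3
  bit 2 = 1: r = r^2 * 15 mod 37 = 3^2 * 15 = 9*15 = 24
  -> A = 24
B = 15^33 mod 37  (bits of 33 = 100001)
  bit 0 = 1: r = r^2 * 15 mod 37 = 1^2 * 15 = 1*15 = 15
  bit 1 = 0: r = r^2 mod 37 = 15^2 = 3
  bit 2 = 0: r = r^2 mod 37 = 3^2 = 9
  bit 3 = 0: r = r^2 mod 37 = 9^2 = 7
  bit 4 = 0: r = r^2 mod 37 = 7^2 = 12
  bit 5 = 1: r = r^2 * 15 mod 37 = 12^2 * 15 = 33*15 = 14
  -> B = 14
s = B^a = 14^5 mod 37  (bits of 5 = 101)
  bit 0 = 1: r = r^2 * 14 mod 37 = 1^2 * 14 = 1*14 = 14
  bit 1 = 0: r = r^2 mod 37 = 14^2 = 11
  bit 2 = 1: r = r^2 * 14 mod 37 = 11^2 * 14 = 10*14 = 29
  -> s = B^a = 29

Answer: 24 14 29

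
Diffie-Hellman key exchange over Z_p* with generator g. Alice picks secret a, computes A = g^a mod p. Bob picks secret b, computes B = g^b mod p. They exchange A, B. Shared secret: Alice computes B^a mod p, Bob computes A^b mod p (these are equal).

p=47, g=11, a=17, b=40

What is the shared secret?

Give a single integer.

Answer: 28

Derivation:
A = 11^17 mod 47  (bits of 17 = 10001)
  bit 0 = 1: r = r^2 * 11 mod 47 = 1^2 * 11 = 1*11 = 11
  bit 1 = 0: r = r^2 mod 47 = 11^2 = 27
  bit 2 = 0: r = r^2 mod 47 = 27^2 = 24
  bit 3 = 0: r = r^2 mod 47 = 24^2 = 12
  bit 4 = 1: r = r^2 * 11 mod 47 = 12^2 * 11 = 3*11 = 33
  -> A = 33
B = 11^40 mod 47  (bits of 40 = 101000)
  bit 0 = 1: r = r^2 * 11 mod 47 = 1^2 * 11 = 1*11 = 11
  bit 1 = 0: r = r^2 mod 47 = 11^2 = 27
  bit 2 = 1: r = r^2 * 11 mod 47 = 27^2 * 11 = 24*11 = 29
  bit 3 = 0: r = r^2 mod 47 = 29^2 = 42
  bit 4 = 0: r = r^2 mod 47 = 42^2 = 25
  bit 5 = 0: r = r^2 mod 47 = 25^2 = 14
  -> B = 14
s = B^a = 14^17 mod 47  (bits of 17 = 10001)
  bit 0 = 1: r = r^2 * 14 mod 47 = 1^2 * 14 = 1*14 = 14
  bit 1 = 0: r = r^2 mod 47 = 14^2 = 8
  bit 2 = 0: r = r^2 mod 47 = 8^2 = 17
  bit 3 = 0: r = r^2 mod 47 = 17^2 = 7
  bit 4 = 1: r = r^2 * 14 mod 47 = 7^2 * 14 = 2*14 = 28
  -> s = B^a = 28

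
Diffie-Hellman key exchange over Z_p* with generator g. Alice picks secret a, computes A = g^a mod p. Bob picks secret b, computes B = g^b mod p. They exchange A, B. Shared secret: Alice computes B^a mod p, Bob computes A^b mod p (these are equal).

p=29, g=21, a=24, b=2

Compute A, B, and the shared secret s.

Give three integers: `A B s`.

A = 21^24 mod 29  (bits of 24 = 11000)
  bit 0 = 1: r = r^2 * 21 mod 29 = 1^2 * 21 = 1*21 = 21
  bit 1 = 1: r = r^2 * 21 mod 29 = 21^2 * 21 = 6*21 = 10
  bit 2 = 0: r = r^2 mod 29 = 10^2 = 13
  bit 3 = 0: r = r^2 mod 29 = 13^2 = 24
  bit 4 = 0: r = r^2 mod 29 = 24^2 = 25
  -> A = 25
B = 21^2 mod 29  (bits of 2 = 10)
  bit 0 = 1: r = r^2 * 21 mod 29 = 1^2 * 21 = 1*21 = 21
  bit 1 = 0: r = r^2 mod 29 = 21^2 = 6
  -> B = 6
s = B^a = 6^24 mod 29  (bits of 24 = 11000)
  bit 0 = 1: r = r^2 * 6 mod 29 = 1^2 * 6 = 1*6 = 6
  bit 1 = 1: r = r^2 * 6 mod 29 = 6^2 * 6 = 7*6 = 13
  bit 2 = 0: r = r^2 mod 29 = 13^2 = 24
  bit 3 = 0: r = r^2 mod 29 = 24^2 = 25
  bit 4 = 0: r = r^2 mod 29 = 25^2 = 16
  -> s = B^a = 16

Answer: 25 6 16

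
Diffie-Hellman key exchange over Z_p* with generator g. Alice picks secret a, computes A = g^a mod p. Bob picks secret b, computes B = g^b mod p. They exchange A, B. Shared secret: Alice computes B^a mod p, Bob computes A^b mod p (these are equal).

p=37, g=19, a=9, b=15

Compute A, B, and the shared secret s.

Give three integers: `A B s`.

Answer: 6 29 31

Derivation:
A = 19^9 mod 37  (bits of 9 = 1001)
  bit 0 = 1: r = r^2 * 19 mod 37 = 1^2 * 19 = 1*19 = 19
  bit 1 = 0: r = r^2 mod 37 = 19^2 = 28
  bit 2 = 0: r = r^2 mod 37 = 28^2 = 7
  bit 3 = 1: r = r^2 * 19 mod 37 = 7^2 * 19 = 12*19 = 6
  -> A = 6
B = 19^15 mod 37  (bits of 15 = 1111)
  bit 0 = 1: r = r^2 * 19 mod 37 = 1^2 * 19 = 1*19 = 19
  bit 1 = 1: r = r^2 * 19 mod 37 = 19^2 * 19 = 28*19 = 14
  bit 2 = 1: r = r^2 * 19 mod 37 = 14^2 * 19 = 11*19 = 24
  bit 3 = 1: r = r^2 * 19 mod 37 = 24^2 * 19 = 21*19 = 29
  -> B = 29
s = B^a = 29^9 mod 37  (bits of 9 = 1001)
  bit 0 = 1: r = r^2 * 29 mod 37 = 1^2 * 29 = 1*29 = 29
  bit 1 = 0: r = r^2 mod 37 = 29^2 = 27
  bit 2 = 0: r = r^2 mod 37 = 27^2 = 26
  bit 3 = 1: r = r^2 * 29 mod 37 = 26^2 * 29 = 10*29 = 31
  -> s = B^a = 31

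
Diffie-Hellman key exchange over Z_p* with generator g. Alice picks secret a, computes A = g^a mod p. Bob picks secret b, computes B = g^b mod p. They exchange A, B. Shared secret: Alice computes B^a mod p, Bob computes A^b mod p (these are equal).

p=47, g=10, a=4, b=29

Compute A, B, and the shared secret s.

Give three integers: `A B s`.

Answer: 36 19 37

Derivation:
A = 10^4 mod 47  (bits of 4 = 100)
  bit 0 = 1: r = r^2 * 10 mod 47 = 1^2 * 10 = 1*10 = 10
  bit 1 = 0: r = r^2 mod 47 = 10^2 = 6
  bit 2 = 0: r = r^2 mod 47 = 6^2 = 36
  -> A = 36
B = 10^29 mod 47  (bits of 29 = 11101)
  bit 0 = 1: r = r^2 * 10 mod 47 = 1^2 * 10 = 1*10 = 10
  bit 1 = 1: r = r^2 * 10 mod 47 = 10^2 * 10 = 6*10 = 13
  bit 2 = 1: r = r^2 * 10 mod 47 = 13^2 * 10 = 28*10 = 45
  bit 3 = 0: r = r^2 mod 47 = 45^2 = 4
  bit 4 = 1: r = r^2 * 10 mod 47 = 4^2 * 10 = 16*10 = 19
  -> B = 19
s = B^a = 19^4 mod 47  (bits of 4 = 100)
  bit 0 = 1: r = r^2 * 19 mod 47 = 1^2 * 19 = 1*19 = 19
  bit 1 = 0: r = r^2 mod 47 = 19^2 = 32
  bit 2 = 0: r = r^2 mod 47 = 32^2 = 37
  -> s = B^a = 37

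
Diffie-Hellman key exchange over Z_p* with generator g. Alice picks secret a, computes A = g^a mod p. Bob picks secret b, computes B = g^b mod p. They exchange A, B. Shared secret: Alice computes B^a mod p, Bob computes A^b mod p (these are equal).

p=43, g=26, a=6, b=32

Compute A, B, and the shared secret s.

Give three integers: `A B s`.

A = 26^6 mod 43  (bits of 6 = 110)
  bit 0 = 1: r = r^2 * 26 mod 43 = 1^2 * 26 = 1*26 = 26
  bit 1 = 1: r = r^2 * 26 mod 43 = 26^2 * 26 = 31*26 = 32
  bit 2 = 0: r = r^2 mod 43 = 32^2 = 35
  -> A = 35
B = 26^32 mod 43  (bits of 32 = 100000)
  bit 0 = 1: r = r^2 * 26 mod 43 = 1^2 * 26 = 1*26 = 26
  bit 1 = 0: r = r^2 mod 43 = 26^2 = 31
  bit 2 = 0: r = r^2 mod 43 = 31^2 = 15
  bit 3 = 0: r = r^2 mod 43 = 15^2 = 10
  bit 4 = 0: r = r^2 mod 43 = 10^2 = 14
  bit 5 = 0: r = r^2 mod 43 = 14^2 = 24
  -> B = 24
s = B^a = 24^6 mod 43  (bits of 6 = 110)
  bit 0 = 1: r = r^2 * 24 mod 43 = 1^2 * 24 = 1*24 = 24
  bit 1 = 1: r = r^2 * 24 mod 43 = 24^2 * 24 = 17*24 = 21
  bit 2 = 0: r = r^2 mod 43 = 21^2 = 11
  -> s = B^a = 11

Answer: 35 24 11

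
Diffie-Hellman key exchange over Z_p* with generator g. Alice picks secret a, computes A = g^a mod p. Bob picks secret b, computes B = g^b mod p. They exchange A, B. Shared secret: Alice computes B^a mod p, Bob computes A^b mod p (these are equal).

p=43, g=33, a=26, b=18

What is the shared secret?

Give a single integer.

Answer: 35

Derivation:
A = 33^26 mod 43  (bits of 26 = 11010)
  bit 0 = 1: r = r^2 * 33 mod 43 = 1^2 * 33 = 1*33 = 33
  bit 1 = 1: r = r^2 * 33 mod 43 = 33^2 * 33 = 14*33 = 32
  bit 2 = 0: r = r^2 mod 43 = 32^2 = 35
  bit 3 = 1: r = r^2 * 33 mod 43 = 35^2 * 33 = 21*33 = 5
  bit 4 = 0: r = r^2 mod 43 = 5^2 = 25
  -> A = 25
B = 33^18 mod 43  (bits of 18 = 10010)
  bit 0 = 1: r = r^2 * 33 mod 43 = 1^2 * 33 = 1*33 = 33
  bit 1 = 0: r = r^2 mod 43 = 33^2 = 14
  bit 2 = 0: r = r^2 mod 43 = 14^2 = 24
  bit 3 = 1: r = r^2 * 33 mod 43 = 24^2 * 33 = 17*33 = 2
  bit 4 = 0: r = r^2 mod 43 = 2^2 = 4
  -> B = 4
s = B^a = 4^26 mod 43  (bits of 26 = 11010)
  bit 0 = 1: r = r^2 * 4 mod 43 = 1^2 * 4 = 1*4 = 4
  bit 1 = 1: r = r^2 * 4 mod 43 = 4^2 * 4 = 16*4 = 21
  bit 2 = 0: r = r^2 mod 43 = 21^2 = 11
  bit 3 = 1: r = r^2 * 4 mod 43 = 11^2 * 4 = 35*4 = 11
  bit 4 = 0: r = r^2 mod 43 = 11^2 = 35
  -> s = B^a = 35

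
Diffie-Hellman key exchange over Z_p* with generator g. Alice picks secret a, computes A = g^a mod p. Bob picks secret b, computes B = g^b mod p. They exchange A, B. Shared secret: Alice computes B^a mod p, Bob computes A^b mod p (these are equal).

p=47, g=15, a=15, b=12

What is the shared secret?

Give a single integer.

A = 15^15 mod 47  (bits of 15 = 1111)
  bit 0 = 1: r = r^2 * 15 mod 47 = 1^2 * 15 = 1*15 = 15
  bit 1 = 1: r = r^2 * 15 mod 47 = 15^2 * 15 = 37*15 = 38
  bit 2 = 1: r = r^2 * 15 mod 47 = 38^2 * 15 = 34*15 = 40
  bit 3 = 1: r = r^2 * 15 mod 47 = 40^2 * 15 = 2*15 = 30
  -> A = 30
B = 15^12 mod 47  (bits of 12 = 1100)
  bit 0 = 1: r = r^2 * 15 mod 47 = 1^2 * 15 = 1*15 = 15
  bit 1 = 1: r = r^2 * 15 mod 47 = 15^2 * 15 = 37*15 = 38
  bit 2 = 0: r = r^2 mod 47 = 38^2 = 34
  bit 3 = 0: r = r^2 mod 47 = 34^2 = 28
  -> B = 28
s = B^a = 28^15 mod 47  (bits of 15 = 1111)
  bit 0 = 1: r = r^2 * 28 mod 47 = 1^2 * 28 = 1*28 = 28
  bit 1 = 1: r = r^2 * 28 mod 47 = 28^2 * 28 = 32*28 = 3
  bit 2 = 1: r = r^2 * 28 mod 47 = 3^2 * 28 = 9*28 = 17
  bit 3 = 1: r = r^2 * 28 mod 47 = 17^2 * 28 = 7*28 = 8
  -> s = B^a = 8

Answer: 8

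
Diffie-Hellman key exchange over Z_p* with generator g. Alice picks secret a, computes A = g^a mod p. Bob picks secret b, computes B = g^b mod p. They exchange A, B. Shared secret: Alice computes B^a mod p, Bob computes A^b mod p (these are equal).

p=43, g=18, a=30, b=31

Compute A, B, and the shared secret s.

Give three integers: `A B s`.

A = 18^30 mod 43  (bits of 30 = 11110)
  bit 0 = 1: r = r^2 * 18 mod 43 = 1^2 * 18 = 1*18 = 18
  bit 1 = 1: r = r^2 * 18 mod 43 = 18^2 * 18 = 23*18 = 27
  bit 2 = 1: r = r^2 * 18 mod 43 = 27^2 * 18 = 41*18 = 7
  bit 3 = 1: r = r^2 * 18 mod 43 = 7^2 * 18 = 6*18 = 22
  bit 4 = 0: r = r^2 mod 43 = 22^2 = 11
  -> A = 11
B = 18^31 mod 43  (bits of 31 = 11111)
  bit 0 = 1: r = r^2 * 18 mod 43 = 1^2 * 18 = 1*18 = 18
  bit 1 = 1: r = r^2 * 18 mod 43 = 18^2 * 18 = 23*18 = 27
  bit 2 = 1: r = r^2 * 18 mod 43 = 27^2 * 18 = 41*18 = 7
  bit 3 = 1: r = r^2 * 18 mod 43 = 7^2 * 18 = 6*18 = 22
  bit 4 = 1: r = r^2 * 18 mod 43 = 22^2 * 18 = 11*18 = 26
  -> B = 26
s = B^a = 26^30 mod 43  (bits of 30 = 11110)
  bit 0 = 1: r = r^2 * 26 mod 43 = 1^2 * 26 = 1*26 = 26
  bit 1 = 1: r = r^2 * 26 mod 43 = 26^2 * 26 = 31*26 = 32
  bit 2 = 1: r = r^2 * 26 mod 43 = 32^2 * 26 = 35*26 = 7
  bit 3 = 1: r = r^2 * 26 mod 43 = 7^2 * 26 = 6*26 = 27
  bit 4 = 0: r = r^2 mod 43 = 27^2 = 41
  -> s = B^a = 41

Answer: 11 26 41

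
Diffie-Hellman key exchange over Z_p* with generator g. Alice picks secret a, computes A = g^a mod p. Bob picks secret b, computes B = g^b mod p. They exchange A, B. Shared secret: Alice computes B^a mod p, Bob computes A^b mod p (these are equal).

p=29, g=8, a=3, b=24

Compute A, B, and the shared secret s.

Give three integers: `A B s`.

Answer: 19 25 23

Derivation:
A = 8^3 mod 29  (bits of 3 = 11)
  bit 0 = 1: r = r^2 * 8 mod 29 = 1^2 * 8 = 1*8 = 8
  bit 1 = 1: r = r^2 * 8 mod 29 = 8^2 * 8 = 6*8 = 19
  -> A = 19
B = 8^24 mod 29  (bits of 24 = 11000)
  bit 0 = 1: r = r^2 * 8 mod 29 = 1^2 * 8 = 1*8 = 8
  bit 1 = 1: r = r^2 * 8 mod 29 = 8^2 * 8 = 6*8 = 19
  bit 2 = 0: r = r^2 mod 29 = 19^2 = 13
  bit 3 = 0: r = r^2 mod 29 = 13^2 = 24
  bit 4 = 0: r = r^2 mod 29 = 24^2 = 25
  -> B = 25
s = B^a = 25^3 mod 29  (bits of 3 = 11)
  bit 0 = 1: r = r^2 * 25 mod 29 = 1^2 * 25 = 1*25 = 25
  bit 1 = 1: r = r^2 * 25 mod 29 = 25^2 * 25 = 16*25 = 23
  -> s = B^a = 23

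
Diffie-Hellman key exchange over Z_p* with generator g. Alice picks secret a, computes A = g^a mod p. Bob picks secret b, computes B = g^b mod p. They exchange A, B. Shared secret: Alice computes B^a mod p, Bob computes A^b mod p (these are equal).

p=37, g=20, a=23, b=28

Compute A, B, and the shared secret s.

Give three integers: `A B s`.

A = 20^23 mod 37  (bits of 23 = 10111)
  bit 0 = 1: r = r^2 * 20 mod 37 = 1^2 * 20 = 1*20 = 20
  bit 1 = 0: r = r^2 mod 37 = 20^2 = 30
  bit 2 = 1: r = r^2 * 20 mod 37 = 30^2 * 20 = 12*20 = 18
  bit 3 = 1: r = r^2 * 20 mod 37 = 18^2 * 20 = 28*20 = 5
  bit 4 = 1: r = r^2 * 20 mod 37 = 5^2 * 20 = 25*20 = 19
  -> A = 19
B = 20^28 mod 37  (bits of 28 = 11100)
  bit 0 = 1: r = r^2 * 20 mod 37 = 1^2 * 20 = 1*20 = 20
  bit 1 = 1: r = r^2 * 20 mod 37 = 20^2 * 20 = 30*20 = 8
  bit 2 = 1: r = r^2 * 20 mod 37 = 8^2 * 20 = 27*20 = 22
  bit 3 = 0: r = r^2 mod 37 = 22^2 = 3
  bit 4 = 0: r = r^2 mod 37 = 3^2 = 9
  -> B = 9
s = B^a = 9^23 mod 37  (bits of 23 = 10111)
  bit 0 = 1: r = r^2 * 9 mod 37 = 1^2 * 9 = 1*9 = 9
  bit 1 = 0: r = r^2 mod 37 = 9^2 = 7
  bit 2 = 1: r = r^2 * 9 mod 37 = 7^2 * 9 = 12*9 = 34
  bit 3 = 1: r = r^2 * 9 mod 37 = 34^2 * 9 = 9*9 = 7
  bit 4 = 1: r = r^2 * 9 mod 37 = 7^2 * 9 = 12*9 = 34
  -> s = B^a = 34

Answer: 19 9 34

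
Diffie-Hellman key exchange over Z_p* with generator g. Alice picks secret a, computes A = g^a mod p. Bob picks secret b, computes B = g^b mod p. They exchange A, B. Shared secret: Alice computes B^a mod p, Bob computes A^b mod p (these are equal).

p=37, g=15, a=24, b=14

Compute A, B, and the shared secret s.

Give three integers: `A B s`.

Answer: 10 4 26

Derivation:
A = 15^24 mod 37  (bits of 24 = 11000)
  bit 0 = 1: r = r^2 * 15 mod 37 = 1^2 * 15 = 1*15 = 15
  bit 1 = 1: r = r^2 * 15 mod 37 = 15^2 * 15 = 3*15 = 8
  bit 2 = 0: r = r^2 mod 37 = 8^2 = 27
  bit 3 = 0: r = r^2 mod 37 = 27^2 = 26
  bit 4 = 0: r = r^2 mod 37 = 26^2 = 10
  -> A = 10
B = 15^14 mod 37  (bits of 14 = 1110)
  bit 0 = 1: r = r^2 * 15 mod 37 = 1^2 * 15 = 1*15 = 15
  bit 1 = 1: r = r^2 * 15 mod 37 = 15^2 * 15 = 3*15 = 8
  bit 2 = 1: r = r^2 * 15 mod 37 = 8^2 * 15 = 27*15 = 35
  bit 3 = 0: r = r^2 mod 37 = 35^2 = 4
  -> B = 4
s = B^a = 4^24 mod 37  (bits of 24 = 11000)
  bit 0 = 1: r = r^2 * 4 mod 37 = 1^2 * 4 = 1*4 = 4
  bit 1 = 1: r = r^2 * 4 mod 37 = 4^2 * 4 = 16*4 = 27
  bit 2 = 0: r = r^2 mod 37 = 27^2 = 26
  bit 3 = 0: r = r^2 mod 37 = 26^2 = 10
  bit 4 = 0: r = r^2 mod 37 = 10^2 = 26
  -> s = B^a = 26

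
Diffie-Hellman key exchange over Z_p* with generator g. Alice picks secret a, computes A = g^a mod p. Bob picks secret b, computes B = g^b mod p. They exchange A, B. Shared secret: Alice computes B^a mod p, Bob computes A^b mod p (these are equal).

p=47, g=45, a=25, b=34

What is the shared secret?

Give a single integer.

A = 45^25 mod 47  (bits of 25 = 11001)
  bit 0 = 1: r = r^2 * 45 mod 47 = 1^2 * 45 = 1*45 = 45
  bit 1 = 1: r = r^2 * 45 mod 47 = 45^2 * 45 = 4*45 = 39
  bit 2 = 0: r = r^2 mod 47 = 39^2 = 17
  bit 3 = 0: r = r^2 mod 47 = 17^2 = 7
  bit 4 = 1: r = r^2 * 45 mod 47 = 7^2 * 45 = 2*45 = 43
  -> A = 43
B = 45^34 mod 47  (bits of 34 = 100010)
  bit 0 = 1: r = r^2 * 45 mod 47 = 1^2 * 45 = 1*45 = 45
  bit 1 = 0: r = r^2 mod 47 = 45^2 = 4
  bit 2 = 0: r = r^2 mod 47 = 4^2 = 16
  bit 3 = 0: r = r^2 mod 47 = 16^2 = 21
  bit 4 = 1: r = r^2 * 45 mod 47 = 21^2 * 45 = 18*45 = 11
  bit 5 = 0: r = r^2 mod 47 = 11^2 = 27
  -> B = 27
s = B^a = 27^25 mod 47  (bits of 25 = 11001)
  bit 0 = 1: r = r^2 * 27 mod 47 = 1^2 * 27 = 1*27 = 27
  bit 1 = 1: r = r^2 * 27 mod 47 = 27^2 * 27 = 24*27 = 37
  bit 2 = 0: r = r^2 mod 47 = 37^2 = 6
  bit 3 = 0: r = r^2 mod 47 = 6^2 = 36
  bit 4 = 1: r = r^2 * 27 mod 47 = 36^2 * 27 = 27*27 = 24
  -> s = B^a = 24

Answer: 24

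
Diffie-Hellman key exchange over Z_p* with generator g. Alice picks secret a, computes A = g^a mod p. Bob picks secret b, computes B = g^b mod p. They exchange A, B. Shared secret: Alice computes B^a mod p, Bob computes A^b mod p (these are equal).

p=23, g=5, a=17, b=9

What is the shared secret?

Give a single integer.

A = 5^17 mod 23  (bits of 17 = 10001)
  bit 0 = 1: r = r^2 * 5 mod 23 = 1^2 * 5 = 1*5 = 5
  bit 1 = 0: r = r^2 mod 23 = 5^2 = 2
  bit 2 = 0: r = r^2 mod 23 = 2^2 = 4
  bit 3 = 0: r = r^2 mod 23 = 4^2 = 16
  bit 4 = 1: r = r^2 * 5 mod 23 = 16^2 * 5 = 3*5 = 15
  -> A = 15
B = 5^9 mod 23  (bits of 9 = 1001)
  bit 0 = 1: r = r^2 * 5 mod 23 = 1^2 * 5 = 1*5 = 5
  bit 1 = 0: r = r^2 mod 23 = 5^2 = 2
  bit 2 = 0: r = r^2 mod 23 = 2^2 = 4
  bit 3 = 1: r = r^2 * 5 mod 23 = 4^2 * 5 = 16*5 = 11
  -> B = 11
s = B^a = 11^17 mod 23  (bits of 17 = 10001)
  bit 0 = 1: r = r^2 * 11 mod 23 = 1^2 * 11 = 1*11 = 11
  bit 1 = 0: r = r^2 mod 23 = 11^2 = 6
  bit 2 = 0: r = r^2 mod 23 = 6^2 = 13
  bit 3 = 0: r = r^2 mod 23 = 13^2 = 8
  bit 4 = 1: r = r^2 * 11 mod 23 = 8^2 * 11 = 18*11 = 14
  -> s = B^a = 14

Answer: 14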